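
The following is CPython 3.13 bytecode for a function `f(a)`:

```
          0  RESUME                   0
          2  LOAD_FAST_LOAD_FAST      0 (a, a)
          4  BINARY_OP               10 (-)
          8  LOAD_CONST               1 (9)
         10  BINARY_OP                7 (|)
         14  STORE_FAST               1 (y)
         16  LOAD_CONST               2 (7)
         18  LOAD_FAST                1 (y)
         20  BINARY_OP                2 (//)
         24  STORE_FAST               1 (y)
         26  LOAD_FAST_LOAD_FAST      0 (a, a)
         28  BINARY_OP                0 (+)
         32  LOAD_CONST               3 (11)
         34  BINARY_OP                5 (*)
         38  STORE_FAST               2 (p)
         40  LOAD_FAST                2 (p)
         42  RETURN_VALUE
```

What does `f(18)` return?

396

LOAD_FAST_LOAD_FAST a,a → push 18,18. Stack: [18, 18]
BINARY_OP - → 18 - 18 = 0. Stack: [0]
LOAD_CONST → push 9. Stack: [0, 9]
BINARY_OP | → 0 | 9 = 9. Stack: [9]
STORE_FAST y → y=9. Stack: []
LOAD_CONST → push 7. Stack: [7]
LOAD_FAST y → push 9. Stack: [7, 9]
BINARY_OP // → 7 // 9 = 0. Stack: [0]
STORE_FAST y → y=0. Stack: []
LOAD_FAST_LOAD_FAST a,a → push 18,18. Stack: [18, 18]
BINARY_OP + → 18 + 18 = 36. Stack: [36]
LOAD_CONST → push 11. Stack: [36, 11]
BINARY_OP * → 36 * 11 = 396. Stack: [396]
STORE_FAST p → p=396. Stack: []
LOAD_FAST p → push 396. Stack: [396]
RETURN_VALUE → return 396.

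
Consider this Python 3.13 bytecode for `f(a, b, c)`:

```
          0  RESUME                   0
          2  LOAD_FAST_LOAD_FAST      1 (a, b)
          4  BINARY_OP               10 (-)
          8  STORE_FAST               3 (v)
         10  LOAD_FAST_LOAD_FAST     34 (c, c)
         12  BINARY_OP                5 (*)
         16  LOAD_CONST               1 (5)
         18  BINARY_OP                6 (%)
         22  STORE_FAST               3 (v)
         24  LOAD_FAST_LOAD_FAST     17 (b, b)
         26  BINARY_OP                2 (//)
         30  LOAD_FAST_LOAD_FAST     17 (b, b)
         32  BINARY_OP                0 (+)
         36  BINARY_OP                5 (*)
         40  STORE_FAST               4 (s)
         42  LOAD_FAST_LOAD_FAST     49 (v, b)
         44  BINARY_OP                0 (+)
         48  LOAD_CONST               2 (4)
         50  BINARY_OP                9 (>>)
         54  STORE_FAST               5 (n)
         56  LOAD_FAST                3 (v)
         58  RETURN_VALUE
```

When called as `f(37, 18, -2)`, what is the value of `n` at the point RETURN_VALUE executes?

1

LOAD_FAST_LOAD_FAST a,b → push 37,18. Stack: [37, 18]
BINARY_OP - → 37 - 18 = 19. Stack: [19]
STORE_FAST v → v=19. Stack: []
LOAD_FAST_LOAD_FAST c,c → push -2,-2. Stack: [-2, -2]
BINARY_OP * → -2 * -2 = 4. Stack: [4]
LOAD_CONST → push 5. Stack: [4, 5]
BINARY_OP % → 4 % 5 = 4. Stack: [4]
STORE_FAST v → v=4. Stack: []
LOAD_FAST_LOAD_FAST b,b → push 18,18. Stack: [18, 18]
BINARY_OP // → 18 // 18 = 1. Stack: [1]
LOAD_FAST_LOAD_FAST b,b → push 18,18. Stack: [1, 18, 18]
BINARY_OP + → 18 + 18 = 36. Stack: [1, 36]
BINARY_OP * → 1 * 36 = 36. Stack: [36]
STORE_FAST s → s=36. Stack: []
LOAD_FAST_LOAD_FAST v,b → push 4,18. Stack: [4, 18]
BINARY_OP + → 4 + 18 = 22. Stack: [22]
LOAD_CONST → push 4. Stack: [22, 4]
BINARY_OP >> → 22 >> 4 = 1. Stack: [1]
STORE_FAST n → n=1. Stack: []
LOAD_FAST v → push 4. Stack: [4]
RETURN_VALUE → return 4.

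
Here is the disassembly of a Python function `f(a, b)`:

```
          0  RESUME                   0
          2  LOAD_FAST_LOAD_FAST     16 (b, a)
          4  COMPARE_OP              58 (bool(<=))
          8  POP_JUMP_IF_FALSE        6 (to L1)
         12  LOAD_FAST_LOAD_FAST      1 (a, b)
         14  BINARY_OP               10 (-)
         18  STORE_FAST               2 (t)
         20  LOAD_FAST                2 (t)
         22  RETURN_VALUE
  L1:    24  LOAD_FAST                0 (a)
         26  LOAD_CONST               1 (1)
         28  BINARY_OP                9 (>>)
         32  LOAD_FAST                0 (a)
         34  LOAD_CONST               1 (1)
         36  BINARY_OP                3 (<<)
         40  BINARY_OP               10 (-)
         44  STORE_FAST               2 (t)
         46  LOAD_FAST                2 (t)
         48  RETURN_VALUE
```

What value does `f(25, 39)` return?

LOAD_FAST_LOAD_FAST b,a → push 39,25. Stack: [39, 25]
COMPARE_OP bool(<=) → 39 vs 25 = False. Stack: [False]
POP_JUMP_IF_FALSE → pop False; jump. Stack: []
LOAD_FAST a → push 25. Stack: [25]
LOAD_CONST → push 1. Stack: [25, 1]
BINARY_OP >> → 25 >> 1 = 12. Stack: [12]
LOAD_FAST a → push 25. Stack: [12, 25]
LOAD_CONST → push 1. Stack: [12, 25, 1]
BINARY_OP << → 25 << 1 = 50. Stack: [12, 50]
BINARY_OP - → 12 - 50 = -38. Stack: [-38]
STORE_FAST t → t=-38. Stack: []
LOAD_FAST t → push -38. Stack: [-38]
RETURN_VALUE → return -38.

-38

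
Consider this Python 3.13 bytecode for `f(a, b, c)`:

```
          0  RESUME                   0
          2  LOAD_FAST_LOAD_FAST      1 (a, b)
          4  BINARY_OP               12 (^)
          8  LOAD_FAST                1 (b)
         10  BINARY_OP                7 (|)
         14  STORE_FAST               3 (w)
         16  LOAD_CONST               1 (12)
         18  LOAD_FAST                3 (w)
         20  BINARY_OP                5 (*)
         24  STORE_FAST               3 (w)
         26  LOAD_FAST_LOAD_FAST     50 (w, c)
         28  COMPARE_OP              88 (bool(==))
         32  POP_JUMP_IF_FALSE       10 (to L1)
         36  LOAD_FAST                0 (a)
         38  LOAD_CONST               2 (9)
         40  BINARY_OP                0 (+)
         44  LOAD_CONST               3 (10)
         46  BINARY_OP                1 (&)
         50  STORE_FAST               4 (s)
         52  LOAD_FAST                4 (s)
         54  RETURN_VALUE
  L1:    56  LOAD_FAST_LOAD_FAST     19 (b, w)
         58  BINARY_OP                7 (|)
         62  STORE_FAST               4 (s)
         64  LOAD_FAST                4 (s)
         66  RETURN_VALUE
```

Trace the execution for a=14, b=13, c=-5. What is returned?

189

LOAD_FAST_LOAD_FAST a,b → push 14,13. Stack: [14, 13]
BINARY_OP ^ → 14 ^ 13 = 3. Stack: [3]
LOAD_FAST b → push 13. Stack: [3, 13]
BINARY_OP | → 3 | 13 = 15. Stack: [15]
STORE_FAST w → w=15. Stack: []
LOAD_CONST → push 12. Stack: [12]
LOAD_FAST w → push 15. Stack: [12, 15]
BINARY_OP * → 12 * 15 = 180. Stack: [180]
STORE_FAST w → w=180. Stack: []
LOAD_FAST_LOAD_FAST w,c → push 180,-5. Stack: [180, -5]
COMPARE_OP bool(==) → 180 vs -5 = False. Stack: [False]
POP_JUMP_IF_FALSE → pop False; jump. Stack: []
LOAD_FAST_LOAD_FAST b,w → push 13,180. Stack: [13, 180]
BINARY_OP | → 13 | 180 = 189. Stack: [189]
STORE_FAST s → s=189. Stack: []
LOAD_FAST s → push 189. Stack: [189]
RETURN_VALUE → return 189.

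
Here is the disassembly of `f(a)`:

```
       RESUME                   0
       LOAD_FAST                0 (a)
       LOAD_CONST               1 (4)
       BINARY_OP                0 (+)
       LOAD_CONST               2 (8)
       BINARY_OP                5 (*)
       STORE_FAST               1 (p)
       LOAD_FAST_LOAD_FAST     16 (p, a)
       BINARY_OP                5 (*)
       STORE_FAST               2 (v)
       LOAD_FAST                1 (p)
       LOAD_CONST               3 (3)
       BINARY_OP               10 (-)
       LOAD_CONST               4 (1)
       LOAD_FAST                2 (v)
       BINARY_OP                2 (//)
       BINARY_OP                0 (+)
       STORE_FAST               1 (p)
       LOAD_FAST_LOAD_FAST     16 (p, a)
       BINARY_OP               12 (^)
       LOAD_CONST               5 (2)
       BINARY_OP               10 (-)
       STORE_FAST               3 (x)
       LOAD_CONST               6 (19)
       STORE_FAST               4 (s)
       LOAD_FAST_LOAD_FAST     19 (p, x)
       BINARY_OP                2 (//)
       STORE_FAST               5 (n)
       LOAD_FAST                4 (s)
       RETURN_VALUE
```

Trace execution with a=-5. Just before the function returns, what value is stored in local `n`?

LOAD_FAST a → push -5. Stack: [-5]
LOAD_CONST → push 4. Stack: [-5, 4]
BINARY_OP + → -5 + 4 = -1. Stack: [-1]
LOAD_CONST → push 8. Stack: [-1, 8]
BINARY_OP * → -1 * 8 = -8. Stack: [-8]
STORE_FAST p → p=-8. Stack: []
LOAD_FAST_LOAD_FAST p,a → push -8,-5. Stack: [-8, -5]
BINARY_OP * → -8 * -5 = 40. Stack: [40]
STORE_FAST v → v=40. Stack: []
LOAD_FAST p → push -8. Stack: [-8]
LOAD_CONST → push 3. Stack: [-8, 3]
BINARY_OP - → -8 - 3 = -11. Stack: [-11]
LOAD_CONST → push 1. Stack: [-11, 1]
LOAD_FAST v → push 40. Stack: [-11, 1, 40]
BINARY_OP // → 1 // 40 = 0. Stack: [-11, 0]
BINARY_OP + → -11 + 0 = -11. Stack: [-11]
STORE_FAST p → p=-11. Stack: []
LOAD_FAST_LOAD_FAST p,a → push -11,-5. Stack: [-11, -5]
BINARY_OP ^ → -11 ^ -5 = 14. Stack: [14]
LOAD_CONST → push 2. Stack: [14, 2]
BINARY_OP - → 14 - 2 = 12. Stack: [12]
STORE_FAST x → x=12. Stack: []
LOAD_CONST → push 19. Stack: [19]
STORE_FAST s → s=19. Stack: []
LOAD_FAST_LOAD_FAST p,x → push -11,12. Stack: [-11, 12]
BINARY_OP // → -11 // 12 = -1. Stack: [-1]
STORE_FAST n → n=-1. Stack: []
LOAD_FAST s → push 19. Stack: [19]
RETURN_VALUE → return 19.

-1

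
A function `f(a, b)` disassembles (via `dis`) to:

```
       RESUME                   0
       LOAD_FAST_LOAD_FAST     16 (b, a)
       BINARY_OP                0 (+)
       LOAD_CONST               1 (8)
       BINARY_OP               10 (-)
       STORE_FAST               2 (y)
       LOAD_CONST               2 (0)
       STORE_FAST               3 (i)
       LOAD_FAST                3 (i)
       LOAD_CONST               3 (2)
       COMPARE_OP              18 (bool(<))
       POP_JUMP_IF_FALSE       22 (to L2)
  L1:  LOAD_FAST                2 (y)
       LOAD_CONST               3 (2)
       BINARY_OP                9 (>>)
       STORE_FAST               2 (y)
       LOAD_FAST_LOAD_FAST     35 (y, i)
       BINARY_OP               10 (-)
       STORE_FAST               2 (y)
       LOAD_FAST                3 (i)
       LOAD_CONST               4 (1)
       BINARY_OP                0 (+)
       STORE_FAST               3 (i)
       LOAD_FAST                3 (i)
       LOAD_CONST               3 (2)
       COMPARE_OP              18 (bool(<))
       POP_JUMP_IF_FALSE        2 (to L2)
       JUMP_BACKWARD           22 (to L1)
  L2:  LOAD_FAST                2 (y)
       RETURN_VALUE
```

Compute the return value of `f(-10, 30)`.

-1

LOAD_FAST_LOAD_FAST b,a → push 30,-10. Stack: [30, -10]
BINARY_OP + → 30 + -10 = 20. Stack: [20]
LOAD_CONST → push 8. Stack: [20, 8]
BINARY_OP - → 20 - 8 = 12. Stack: [12]
STORE_FAST y → y=12. Stack: []
LOAD_CONST → push 0. Stack: [0]
STORE_FAST i → i=0. Stack: []
LOAD_FAST i → push 0. Stack: [0]
LOAD_CONST → push 2. Stack: [0, 2]
COMPARE_OP bool(<) → 0 vs 2 = True. Stack: [True]
POP_JUMP_IF_FALSE → pop True; no jump. Stack: []
LOAD_FAST y → push 12. Stack: [12]
LOAD_CONST → push 2. Stack: [12, 2]
BINARY_OP >> → 12 >> 2 = 3. Stack: [3]
STORE_FAST y → y=3. Stack: []
LOAD_FAST_LOAD_FAST y,i → push 3,0. Stack: [3, 0]
BINARY_OP - → 3 - 0 = 3. Stack: [3]
STORE_FAST y → y=3. Stack: []
LOAD_FAST i → push 0. Stack: [0]
LOAD_CONST → push 1. Stack: [0, 1]
BINARY_OP + → 0 + 1 = 1. Stack: [1]
STORE_FAST i → i=1. Stack: []
LOAD_FAST i → push 1. Stack: [1]
LOAD_CONST → push 2. Stack: [1, 2]
COMPARE_OP bool(<) → 1 vs 2 = True. Stack: [True]
POP_JUMP_IF_FALSE → pop True; no jump. Stack: []
LOAD_FAST y → push 3. Stack: [3]
LOAD_CONST → push 2. Stack: [3, 2]
BINARY_OP >> → 3 >> 2 = 0. Stack: [0]
STORE_FAST y → y=0. Stack: []
LOAD_FAST_LOAD_FAST y,i → push 0,1. Stack: [0, 1]
BINARY_OP - → 0 - 1 = -1. Stack: [-1]
STORE_FAST y → y=-1. Stack: []
LOAD_FAST i → push 1. Stack: [1]
LOAD_CONST → push 1. Stack: [1, 1]
BINARY_OP + → 1 + 1 = 2. Stack: [2]
STORE_FAST i → i=2. Stack: []
LOAD_FAST i → push 2. Stack: [2]
LOAD_CONST → push 2. Stack: [2, 2]
COMPARE_OP bool(<) → 2 vs 2 = False. Stack: [False]
POP_JUMP_IF_FALSE → pop False; jump. Stack: []
LOAD_FAST y → push -1. Stack: [-1]
RETURN_VALUE → return -1.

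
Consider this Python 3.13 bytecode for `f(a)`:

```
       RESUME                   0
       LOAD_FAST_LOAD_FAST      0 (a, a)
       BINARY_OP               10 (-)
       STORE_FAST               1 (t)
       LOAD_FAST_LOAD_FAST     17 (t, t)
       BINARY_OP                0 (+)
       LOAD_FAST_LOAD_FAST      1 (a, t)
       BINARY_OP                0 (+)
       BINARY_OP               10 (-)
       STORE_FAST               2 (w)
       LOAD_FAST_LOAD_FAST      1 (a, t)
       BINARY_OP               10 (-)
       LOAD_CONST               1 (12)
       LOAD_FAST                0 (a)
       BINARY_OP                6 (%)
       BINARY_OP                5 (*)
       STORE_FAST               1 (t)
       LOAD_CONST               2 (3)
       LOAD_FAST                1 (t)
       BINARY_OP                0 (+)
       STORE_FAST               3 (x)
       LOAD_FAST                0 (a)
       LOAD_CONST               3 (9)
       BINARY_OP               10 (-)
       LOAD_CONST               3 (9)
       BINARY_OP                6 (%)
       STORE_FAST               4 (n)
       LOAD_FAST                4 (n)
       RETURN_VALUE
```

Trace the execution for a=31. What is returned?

LOAD_FAST_LOAD_FAST a,a → push 31,31. Stack: [31, 31]
BINARY_OP - → 31 - 31 = 0. Stack: [0]
STORE_FAST t → t=0. Stack: []
LOAD_FAST_LOAD_FAST t,t → push 0,0. Stack: [0, 0]
BINARY_OP + → 0 + 0 = 0. Stack: [0]
LOAD_FAST_LOAD_FAST a,t → push 31,0. Stack: [0, 31, 0]
BINARY_OP + → 31 + 0 = 31. Stack: [0, 31]
BINARY_OP - → 0 - 31 = -31. Stack: [-31]
STORE_FAST w → w=-31. Stack: []
LOAD_FAST_LOAD_FAST a,t → push 31,0. Stack: [31, 0]
BINARY_OP - → 31 - 0 = 31. Stack: [31]
LOAD_CONST → push 12. Stack: [31, 12]
LOAD_FAST a → push 31. Stack: [31, 12, 31]
BINARY_OP % → 12 % 31 = 12. Stack: [31, 12]
BINARY_OP * → 31 * 12 = 372. Stack: [372]
STORE_FAST t → t=372. Stack: []
LOAD_CONST → push 3. Stack: [3]
LOAD_FAST t → push 372. Stack: [3, 372]
BINARY_OP + → 3 + 372 = 375. Stack: [375]
STORE_FAST x → x=375. Stack: []
LOAD_FAST a → push 31. Stack: [31]
LOAD_CONST → push 9. Stack: [31, 9]
BINARY_OP - → 31 - 9 = 22. Stack: [22]
LOAD_CONST → push 9. Stack: [22, 9]
BINARY_OP % → 22 % 9 = 4. Stack: [4]
STORE_FAST n → n=4. Stack: []
LOAD_FAST n → push 4. Stack: [4]
RETURN_VALUE → return 4.

4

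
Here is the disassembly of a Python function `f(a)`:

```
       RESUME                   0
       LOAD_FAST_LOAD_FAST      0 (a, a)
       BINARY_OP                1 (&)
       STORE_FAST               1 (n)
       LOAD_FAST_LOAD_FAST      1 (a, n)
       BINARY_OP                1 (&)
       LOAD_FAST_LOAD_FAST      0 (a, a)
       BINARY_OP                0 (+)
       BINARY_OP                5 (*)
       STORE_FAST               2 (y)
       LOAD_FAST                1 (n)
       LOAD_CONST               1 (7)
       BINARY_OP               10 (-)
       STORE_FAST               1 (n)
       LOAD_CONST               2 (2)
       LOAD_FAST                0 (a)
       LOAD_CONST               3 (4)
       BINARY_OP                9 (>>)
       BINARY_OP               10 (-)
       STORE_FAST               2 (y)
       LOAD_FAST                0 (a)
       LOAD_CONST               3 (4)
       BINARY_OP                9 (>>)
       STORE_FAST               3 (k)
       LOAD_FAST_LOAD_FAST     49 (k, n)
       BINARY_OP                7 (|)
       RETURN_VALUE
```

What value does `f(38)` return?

31

LOAD_FAST_LOAD_FAST a,a → push 38,38. Stack: [38, 38]
BINARY_OP & → 38 & 38 = 38. Stack: [38]
STORE_FAST n → n=38. Stack: []
LOAD_FAST_LOAD_FAST a,n → push 38,38. Stack: [38, 38]
BINARY_OP & → 38 & 38 = 38. Stack: [38]
LOAD_FAST_LOAD_FAST a,a → push 38,38. Stack: [38, 38, 38]
BINARY_OP + → 38 + 38 = 76. Stack: [38, 76]
BINARY_OP * → 38 * 76 = 2888. Stack: [2888]
STORE_FAST y → y=2888. Stack: []
LOAD_FAST n → push 38. Stack: [38]
LOAD_CONST → push 7. Stack: [38, 7]
BINARY_OP - → 38 - 7 = 31. Stack: [31]
STORE_FAST n → n=31. Stack: []
LOAD_CONST → push 2. Stack: [2]
LOAD_FAST a → push 38. Stack: [2, 38]
LOAD_CONST → push 4. Stack: [2, 38, 4]
BINARY_OP >> → 38 >> 4 = 2. Stack: [2, 2]
BINARY_OP - → 2 - 2 = 0. Stack: [0]
STORE_FAST y → y=0. Stack: []
LOAD_FAST a → push 38. Stack: [38]
LOAD_CONST → push 4. Stack: [38, 4]
BINARY_OP >> → 38 >> 4 = 2. Stack: [2]
STORE_FAST k → k=2. Stack: []
LOAD_FAST_LOAD_FAST k,n → push 2,31. Stack: [2, 31]
BINARY_OP | → 2 | 31 = 31. Stack: [31]
RETURN_VALUE → return 31.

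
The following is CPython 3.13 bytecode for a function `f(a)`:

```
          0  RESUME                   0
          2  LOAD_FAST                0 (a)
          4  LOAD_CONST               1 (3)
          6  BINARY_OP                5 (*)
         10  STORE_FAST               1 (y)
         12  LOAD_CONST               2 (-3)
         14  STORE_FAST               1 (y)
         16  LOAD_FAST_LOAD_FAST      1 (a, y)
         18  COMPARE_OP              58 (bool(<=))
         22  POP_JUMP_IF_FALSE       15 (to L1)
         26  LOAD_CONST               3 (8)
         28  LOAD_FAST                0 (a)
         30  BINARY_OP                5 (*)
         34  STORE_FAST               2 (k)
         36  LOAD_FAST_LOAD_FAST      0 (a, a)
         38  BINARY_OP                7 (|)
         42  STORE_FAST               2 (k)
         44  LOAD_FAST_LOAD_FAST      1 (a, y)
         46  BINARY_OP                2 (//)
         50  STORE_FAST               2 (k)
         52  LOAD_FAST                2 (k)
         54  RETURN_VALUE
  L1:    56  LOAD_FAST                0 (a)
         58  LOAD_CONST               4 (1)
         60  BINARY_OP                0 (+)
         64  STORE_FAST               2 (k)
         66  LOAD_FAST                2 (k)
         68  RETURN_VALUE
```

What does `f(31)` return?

LOAD_FAST a → push 31. Stack: [31]
LOAD_CONST → push 3. Stack: [31, 3]
BINARY_OP * → 31 * 3 = 93. Stack: [93]
STORE_FAST y → y=93. Stack: []
LOAD_CONST → push -3. Stack: [-3]
STORE_FAST y → y=-3. Stack: []
LOAD_FAST_LOAD_FAST a,y → push 31,-3. Stack: [31, -3]
COMPARE_OP bool(<=) → 31 vs -3 = False. Stack: [False]
POP_JUMP_IF_FALSE → pop False; jump. Stack: []
LOAD_FAST a → push 31. Stack: [31]
LOAD_CONST → push 1. Stack: [31, 1]
BINARY_OP + → 31 + 1 = 32. Stack: [32]
STORE_FAST k → k=32. Stack: []
LOAD_FAST k → push 32. Stack: [32]
RETURN_VALUE → return 32.

32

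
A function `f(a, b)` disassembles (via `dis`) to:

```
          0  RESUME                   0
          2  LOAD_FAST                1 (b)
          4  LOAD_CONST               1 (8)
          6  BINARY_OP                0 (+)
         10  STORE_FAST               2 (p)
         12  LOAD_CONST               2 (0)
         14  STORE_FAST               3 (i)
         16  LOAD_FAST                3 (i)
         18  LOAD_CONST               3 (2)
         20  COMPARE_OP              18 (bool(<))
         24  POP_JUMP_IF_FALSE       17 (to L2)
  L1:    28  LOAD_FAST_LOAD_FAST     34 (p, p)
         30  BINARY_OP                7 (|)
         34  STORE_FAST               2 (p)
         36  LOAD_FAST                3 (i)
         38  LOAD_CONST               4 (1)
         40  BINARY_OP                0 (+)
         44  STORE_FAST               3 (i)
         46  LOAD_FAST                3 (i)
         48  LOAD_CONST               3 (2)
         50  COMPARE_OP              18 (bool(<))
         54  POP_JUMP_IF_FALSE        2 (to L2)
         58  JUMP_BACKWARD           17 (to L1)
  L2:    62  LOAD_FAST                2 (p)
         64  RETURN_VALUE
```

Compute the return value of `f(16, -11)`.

-3

LOAD_FAST b → push -11. Stack: [-11]
LOAD_CONST → push 8. Stack: [-11, 8]
BINARY_OP + → -11 + 8 = -3. Stack: [-3]
STORE_FAST p → p=-3. Stack: []
LOAD_CONST → push 0. Stack: [0]
STORE_FAST i → i=0. Stack: []
LOAD_FAST i → push 0. Stack: [0]
LOAD_CONST → push 2. Stack: [0, 2]
COMPARE_OP bool(<) → 0 vs 2 = True. Stack: [True]
POP_JUMP_IF_FALSE → pop True; no jump. Stack: []
LOAD_FAST_LOAD_FAST p,p → push -3,-3. Stack: [-3, -3]
BINARY_OP | → -3 | -3 = -3. Stack: [-3]
STORE_FAST p → p=-3. Stack: []
LOAD_FAST i → push 0. Stack: [0]
LOAD_CONST → push 1. Stack: [0, 1]
BINARY_OP + → 0 + 1 = 1. Stack: [1]
STORE_FAST i → i=1. Stack: []
LOAD_FAST i → push 1. Stack: [1]
LOAD_CONST → push 2. Stack: [1, 2]
COMPARE_OP bool(<) → 1 vs 2 = True. Stack: [True]
POP_JUMP_IF_FALSE → pop True; no jump. Stack: []
LOAD_FAST_LOAD_FAST p,p → push -3,-3. Stack: [-3, -3]
BINARY_OP | → -3 | -3 = -3. Stack: [-3]
STORE_FAST p → p=-3. Stack: []
LOAD_FAST i → push 1. Stack: [1]
LOAD_CONST → push 1. Stack: [1, 1]
BINARY_OP + → 1 + 1 = 2. Stack: [2]
STORE_FAST i → i=2. Stack: []
LOAD_FAST i → push 2. Stack: [2]
LOAD_CONST → push 2. Stack: [2, 2]
COMPARE_OP bool(<) → 2 vs 2 = False. Stack: [False]
POP_JUMP_IF_FALSE → pop False; jump. Stack: []
LOAD_FAST p → push -3. Stack: [-3]
RETURN_VALUE → return -3.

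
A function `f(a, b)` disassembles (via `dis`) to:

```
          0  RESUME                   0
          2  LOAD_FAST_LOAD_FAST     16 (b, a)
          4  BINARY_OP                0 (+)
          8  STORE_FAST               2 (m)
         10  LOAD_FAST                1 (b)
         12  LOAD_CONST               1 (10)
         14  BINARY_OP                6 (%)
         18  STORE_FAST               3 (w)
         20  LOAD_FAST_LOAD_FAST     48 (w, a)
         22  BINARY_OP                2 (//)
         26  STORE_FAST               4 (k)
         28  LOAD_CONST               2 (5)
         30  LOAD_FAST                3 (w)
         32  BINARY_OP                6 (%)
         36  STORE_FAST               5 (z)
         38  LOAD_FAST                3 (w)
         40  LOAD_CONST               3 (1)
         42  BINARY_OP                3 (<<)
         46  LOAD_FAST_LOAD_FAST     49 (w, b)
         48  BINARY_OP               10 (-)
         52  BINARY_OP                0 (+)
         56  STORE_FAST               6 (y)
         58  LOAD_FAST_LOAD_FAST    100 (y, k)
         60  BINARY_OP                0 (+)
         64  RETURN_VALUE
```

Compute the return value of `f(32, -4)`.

LOAD_FAST_LOAD_FAST b,a → push -4,32. Stack: [-4, 32]
BINARY_OP + → -4 + 32 = 28. Stack: [28]
STORE_FAST m → m=28. Stack: []
LOAD_FAST b → push -4. Stack: [-4]
LOAD_CONST → push 10. Stack: [-4, 10]
BINARY_OP % → -4 % 10 = 6. Stack: [6]
STORE_FAST w → w=6. Stack: []
LOAD_FAST_LOAD_FAST w,a → push 6,32. Stack: [6, 32]
BINARY_OP // → 6 // 32 = 0. Stack: [0]
STORE_FAST k → k=0. Stack: []
LOAD_CONST → push 5. Stack: [5]
LOAD_FAST w → push 6. Stack: [5, 6]
BINARY_OP % → 5 % 6 = 5. Stack: [5]
STORE_FAST z → z=5. Stack: []
LOAD_FAST w → push 6. Stack: [6]
LOAD_CONST → push 1. Stack: [6, 1]
BINARY_OP << → 6 << 1 = 12. Stack: [12]
LOAD_FAST_LOAD_FAST w,b → push 6,-4. Stack: [12, 6, -4]
BINARY_OP - → 6 - -4 = 10. Stack: [12, 10]
BINARY_OP + → 12 + 10 = 22. Stack: [22]
STORE_FAST y → y=22. Stack: []
LOAD_FAST_LOAD_FAST y,k → push 22,0. Stack: [22, 0]
BINARY_OP + → 22 + 0 = 22. Stack: [22]
RETURN_VALUE → return 22.

22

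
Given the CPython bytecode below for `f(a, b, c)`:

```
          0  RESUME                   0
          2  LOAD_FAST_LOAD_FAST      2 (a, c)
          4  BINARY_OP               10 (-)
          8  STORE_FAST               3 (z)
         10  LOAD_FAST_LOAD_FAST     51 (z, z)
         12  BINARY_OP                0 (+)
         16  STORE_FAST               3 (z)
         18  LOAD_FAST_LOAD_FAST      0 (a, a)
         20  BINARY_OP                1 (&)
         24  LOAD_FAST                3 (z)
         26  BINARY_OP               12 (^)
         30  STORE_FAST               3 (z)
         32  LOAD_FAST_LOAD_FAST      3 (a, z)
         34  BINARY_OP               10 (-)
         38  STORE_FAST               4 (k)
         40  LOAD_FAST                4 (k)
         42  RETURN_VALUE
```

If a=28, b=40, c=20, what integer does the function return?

16

LOAD_FAST_LOAD_FAST a,c → push 28,20. Stack: [28, 20]
BINARY_OP - → 28 - 20 = 8. Stack: [8]
STORE_FAST z → z=8. Stack: []
LOAD_FAST_LOAD_FAST z,z → push 8,8. Stack: [8, 8]
BINARY_OP + → 8 + 8 = 16. Stack: [16]
STORE_FAST z → z=16. Stack: []
LOAD_FAST_LOAD_FAST a,a → push 28,28. Stack: [28, 28]
BINARY_OP & → 28 & 28 = 28. Stack: [28]
LOAD_FAST z → push 16. Stack: [28, 16]
BINARY_OP ^ → 28 ^ 16 = 12. Stack: [12]
STORE_FAST z → z=12. Stack: []
LOAD_FAST_LOAD_FAST a,z → push 28,12. Stack: [28, 12]
BINARY_OP - → 28 - 12 = 16. Stack: [16]
STORE_FAST k → k=16. Stack: []
LOAD_FAST k → push 16. Stack: [16]
RETURN_VALUE → return 16.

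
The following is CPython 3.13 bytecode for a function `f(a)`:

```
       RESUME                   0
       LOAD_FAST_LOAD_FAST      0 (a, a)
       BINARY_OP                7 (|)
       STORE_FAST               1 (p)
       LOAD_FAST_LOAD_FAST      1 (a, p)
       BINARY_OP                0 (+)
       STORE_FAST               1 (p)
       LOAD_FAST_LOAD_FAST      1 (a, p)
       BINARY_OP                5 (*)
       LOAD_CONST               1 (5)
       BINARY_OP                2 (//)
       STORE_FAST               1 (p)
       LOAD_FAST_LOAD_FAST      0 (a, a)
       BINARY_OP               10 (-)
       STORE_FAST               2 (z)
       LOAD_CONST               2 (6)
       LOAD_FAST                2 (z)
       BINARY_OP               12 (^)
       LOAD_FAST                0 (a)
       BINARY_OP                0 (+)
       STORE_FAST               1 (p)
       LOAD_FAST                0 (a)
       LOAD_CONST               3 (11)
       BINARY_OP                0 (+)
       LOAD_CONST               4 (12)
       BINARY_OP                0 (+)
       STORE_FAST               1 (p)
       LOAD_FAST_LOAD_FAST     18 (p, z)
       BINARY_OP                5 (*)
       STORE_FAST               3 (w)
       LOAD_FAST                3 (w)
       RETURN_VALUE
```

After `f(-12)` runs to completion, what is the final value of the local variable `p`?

LOAD_FAST_LOAD_FAST a,a → push -12,-12. Stack: [-12, -12]
BINARY_OP | → -12 | -12 = -12. Stack: [-12]
STORE_FAST p → p=-12. Stack: []
LOAD_FAST_LOAD_FAST a,p → push -12,-12. Stack: [-12, -12]
BINARY_OP + → -12 + -12 = -24. Stack: [-24]
STORE_FAST p → p=-24. Stack: []
LOAD_FAST_LOAD_FAST a,p → push -12,-24. Stack: [-12, -24]
BINARY_OP * → -12 * -24 = 288. Stack: [288]
LOAD_CONST → push 5. Stack: [288, 5]
BINARY_OP // → 288 // 5 = 57. Stack: [57]
STORE_FAST p → p=57. Stack: []
LOAD_FAST_LOAD_FAST a,a → push -12,-12. Stack: [-12, -12]
BINARY_OP - → -12 - -12 = 0. Stack: [0]
STORE_FAST z → z=0. Stack: []
LOAD_CONST → push 6. Stack: [6]
LOAD_FAST z → push 0. Stack: [6, 0]
BINARY_OP ^ → 6 ^ 0 = 6. Stack: [6]
LOAD_FAST a → push -12. Stack: [6, -12]
BINARY_OP + → 6 + -12 = -6. Stack: [-6]
STORE_FAST p → p=-6. Stack: []
LOAD_FAST a → push -12. Stack: [-12]
LOAD_CONST → push 11. Stack: [-12, 11]
BINARY_OP + → -12 + 11 = -1. Stack: [-1]
LOAD_CONST → push 12. Stack: [-1, 12]
BINARY_OP + → -1 + 12 = 11. Stack: [11]
STORE_FAST p → p=11. Stack: []
LOAD_FAST_LOAD_FAST p,z → push 11,0. Stack: [11, 0]
BINARY_OP * → 11 * 0 = 0. Stack: [0]
STORE_FAST w → w=0. Stack: []
LOAD_FAST w → push 0. Stack: [0]
RETURN_VALUE → return 0.

11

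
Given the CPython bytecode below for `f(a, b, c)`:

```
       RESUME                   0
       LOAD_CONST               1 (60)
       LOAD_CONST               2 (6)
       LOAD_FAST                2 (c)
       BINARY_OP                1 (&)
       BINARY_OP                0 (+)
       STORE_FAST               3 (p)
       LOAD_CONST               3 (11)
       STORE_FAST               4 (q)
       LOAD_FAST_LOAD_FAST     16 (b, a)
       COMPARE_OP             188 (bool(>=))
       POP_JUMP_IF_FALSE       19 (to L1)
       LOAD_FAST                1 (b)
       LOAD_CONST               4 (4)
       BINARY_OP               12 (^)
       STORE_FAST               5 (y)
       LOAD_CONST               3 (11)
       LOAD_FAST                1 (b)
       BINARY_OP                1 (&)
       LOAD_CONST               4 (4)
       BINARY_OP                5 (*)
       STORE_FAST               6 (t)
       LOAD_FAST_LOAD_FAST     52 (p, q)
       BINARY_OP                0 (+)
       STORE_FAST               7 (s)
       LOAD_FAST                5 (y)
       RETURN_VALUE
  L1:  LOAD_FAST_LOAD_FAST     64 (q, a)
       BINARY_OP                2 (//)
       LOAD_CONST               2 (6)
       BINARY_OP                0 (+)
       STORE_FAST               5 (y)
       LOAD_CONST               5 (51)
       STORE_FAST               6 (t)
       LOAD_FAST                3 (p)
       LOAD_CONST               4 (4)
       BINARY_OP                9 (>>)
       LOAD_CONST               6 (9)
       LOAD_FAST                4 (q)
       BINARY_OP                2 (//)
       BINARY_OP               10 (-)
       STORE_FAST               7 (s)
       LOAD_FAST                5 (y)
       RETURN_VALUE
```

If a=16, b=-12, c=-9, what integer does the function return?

6

LOAD_CONST → push 60. Stack: [60]
LOAD_CONST → push 6. Stack: [60, 6]
LOAD_FAST c → push -9. Stack: [60, 6, -9]
BINARY_OP & → 6 & -9 = 6. Stack: [60, 6]
BINARY_OP + → 60 + 6 = 66. Stack: [66]
STORE_FAST p → p=66. Stack: []
LOAD_CONST → push 11. Stack: [11]
STORE_FAST q → q=11. Stack: []
LOAD_FAST_LOAD_FAST b,a → push -12,16. Stack: [-12, 16]
COMPARE_OP bool(>=) → -12 vs 16 = False. Stack: [False]
POP_JUMP_IF_FALSE → pop False; jump. Stack: []
LOAD_FAST_LOAD_FAST q,a → push 11,16. Stack: [11, 16]
BINARY_OP // → 11 // 16 = 0. Stack: [0]
LOAD_CONST → push 6. Stack: [0, 6]
BINARY_OP + → 0 + 6 = 6. Stack: [6]
STORE_FAST y → y=6. Stack: []
LOAD_CONST → push 51. Stack: [51]
STORE_FAST t → t=51. Stack: []
LOAD_FAST p → push 66. Stack: [66]
LOAD_CONST → push 4. Stack: [66, 4]
BINARY_OP >> → 66 >> 4 = 4. Stack: [4]
LOAD_CONST → push 9. Stack: [4, 9]
LOAD_FAST q → push 11. Stack: [4, 9, 11]
BINARY_OP // → 9 // 11 = 0. Stack: [4, 0]
BINARY_OP - → 4 - 0 = 4. Stack: [4]
STORE_FAST s → s=4. Stack: []
LOAD_FAST y → push 6. Stack: [6]
RETURN_VALUE → return 6.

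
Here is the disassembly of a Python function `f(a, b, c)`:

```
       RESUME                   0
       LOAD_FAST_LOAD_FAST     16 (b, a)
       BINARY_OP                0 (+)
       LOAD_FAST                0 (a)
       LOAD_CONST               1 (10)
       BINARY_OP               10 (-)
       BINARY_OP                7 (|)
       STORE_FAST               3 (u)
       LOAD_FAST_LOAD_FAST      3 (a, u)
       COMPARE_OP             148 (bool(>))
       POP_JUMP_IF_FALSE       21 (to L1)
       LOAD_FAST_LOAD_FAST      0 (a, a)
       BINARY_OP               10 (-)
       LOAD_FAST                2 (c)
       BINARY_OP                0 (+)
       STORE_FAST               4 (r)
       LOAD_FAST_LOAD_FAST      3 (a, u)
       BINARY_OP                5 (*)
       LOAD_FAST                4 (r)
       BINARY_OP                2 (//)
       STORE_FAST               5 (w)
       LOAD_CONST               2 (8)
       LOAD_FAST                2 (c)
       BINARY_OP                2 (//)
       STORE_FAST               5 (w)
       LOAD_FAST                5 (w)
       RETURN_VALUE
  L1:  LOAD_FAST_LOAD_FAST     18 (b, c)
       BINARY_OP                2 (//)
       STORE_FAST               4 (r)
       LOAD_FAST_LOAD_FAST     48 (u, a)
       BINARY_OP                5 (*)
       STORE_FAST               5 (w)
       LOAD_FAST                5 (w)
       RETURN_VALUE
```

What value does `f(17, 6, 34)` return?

391

LOAD_FAST_LOAD_FAST b,a → push 6,17. Stack: [6, 17]
BINARY_OP + → 6 + 17 = 23. Stack: [23]
LOAD_FAST a → push 17. Stack: [23, 17]
LOAD_CONST → push 10. Stack: [23, 17, 10]
BINARY_OP - → 17 - 10 = 7. Stack: [23, 7]
BINARY_OP | → 23 | 7 = 23. Stack: [23]
STORE_FAST u → u=23. Stack: []
LOAD_FAST_LOAD_FAST a,u → push 17,23. Stack: [17, 23]
COMPARE_OP bool(>) → 17 vs 23 = False. Stack: [False]
POP_JUMP_IF_FALSE → pop False; jump. Stack: []
LOAD_FAST_LOAD_FAST b,c → push 6,34. Stack: [6, 34]
BINARY_OP // → 6 // 34 = 0. Stack: [0]
STORE_FAST r → r=0. Stack: []
LOAD_FAST_LOAD_FAST u,a → push 23,17. Stack: [23, 17]
BINARY_OP * → 23 * 17 = 391. Stack: [391]
STORE_FAST w → w=391. Stack: []
LOAD_FAST w → push 391. Stack: [391]
RETURN_VALUE → return 391.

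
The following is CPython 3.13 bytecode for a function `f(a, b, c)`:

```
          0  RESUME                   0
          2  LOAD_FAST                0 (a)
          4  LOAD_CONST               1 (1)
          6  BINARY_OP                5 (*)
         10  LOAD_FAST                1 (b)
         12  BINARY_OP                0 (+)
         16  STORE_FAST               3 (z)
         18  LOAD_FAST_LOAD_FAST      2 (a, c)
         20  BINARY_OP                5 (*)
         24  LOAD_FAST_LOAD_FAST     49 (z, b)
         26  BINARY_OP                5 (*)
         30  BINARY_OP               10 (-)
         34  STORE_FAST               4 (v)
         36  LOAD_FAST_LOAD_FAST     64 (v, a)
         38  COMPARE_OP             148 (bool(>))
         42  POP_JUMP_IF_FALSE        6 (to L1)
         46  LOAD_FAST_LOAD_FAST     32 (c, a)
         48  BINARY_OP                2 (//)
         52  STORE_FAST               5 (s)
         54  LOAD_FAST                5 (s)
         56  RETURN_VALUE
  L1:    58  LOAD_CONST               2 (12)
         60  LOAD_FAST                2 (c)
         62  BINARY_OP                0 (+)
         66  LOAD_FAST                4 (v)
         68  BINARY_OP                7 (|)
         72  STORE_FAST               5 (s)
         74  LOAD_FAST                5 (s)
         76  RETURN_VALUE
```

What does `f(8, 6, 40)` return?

5

LOAD_FAST a → push 8. Stack: [8]
LOAD_CONST → push 1. Stack: [8, 1]
BINARY_OP * → 8 * 1 = 8. Stack: [8]
LOAD_FAST b → push 6. Stack: [8, 6]
BINARY_OP + → 8 + 6 = 14. Stack: [14]
STORE_FAST z → z=14. Stack: []
LOAD_FAST_LOAD_FAST a,c → push 8,40. Stack: [8, 40]
BINARY_OP * → 8 * 40 = 320. Stack: [320]
LOAD_FAST_LOAD_FAST z,b → push 14,6. Stack: [320, 14, 6]
BINARY_OP * → 14 * 6 = 84. Stack: [320, 84]
BINARY_OP - → 320 - 84 = 236. Stack: [236]
STORE_FAST v → v=236. Stack: []
LOAD_FAST_LOAD_FAST v,a → push 236,8. Stack: [236, 8]
COMPARE_OP bool(>) → 236 vs 8 = True. Stack: [True]
POP_JUMP_IF_FALSE → pop True; no jump. Stack: []
LOAD_FAST_LOAD_FAST c,a → push 40,8. Stack: [40, 8]
BINARY_OP // → 40 // 8 = 5. Stack: [5]
STORE_FAST s → s=5. Stack: []
LOAD_FAST s → push 5. Stack: [5]
RETURN_VALUE → return 5.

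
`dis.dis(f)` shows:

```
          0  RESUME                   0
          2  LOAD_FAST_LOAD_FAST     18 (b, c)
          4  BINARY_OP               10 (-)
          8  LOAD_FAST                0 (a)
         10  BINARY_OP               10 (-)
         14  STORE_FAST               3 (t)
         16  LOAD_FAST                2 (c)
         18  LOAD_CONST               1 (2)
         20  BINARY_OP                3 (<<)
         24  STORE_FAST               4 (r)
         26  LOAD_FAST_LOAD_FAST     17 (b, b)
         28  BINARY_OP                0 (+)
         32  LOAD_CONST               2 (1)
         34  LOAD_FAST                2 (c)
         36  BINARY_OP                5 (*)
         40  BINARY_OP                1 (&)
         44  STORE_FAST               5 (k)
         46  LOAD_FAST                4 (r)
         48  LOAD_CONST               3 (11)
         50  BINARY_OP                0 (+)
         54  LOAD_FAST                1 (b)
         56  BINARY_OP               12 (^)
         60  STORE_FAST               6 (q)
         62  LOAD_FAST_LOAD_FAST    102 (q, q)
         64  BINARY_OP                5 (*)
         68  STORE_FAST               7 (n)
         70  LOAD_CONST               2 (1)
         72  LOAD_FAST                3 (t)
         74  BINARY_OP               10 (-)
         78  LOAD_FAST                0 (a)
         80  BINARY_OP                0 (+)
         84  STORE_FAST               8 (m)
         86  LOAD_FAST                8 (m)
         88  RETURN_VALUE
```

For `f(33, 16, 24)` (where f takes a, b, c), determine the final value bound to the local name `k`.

0

LOAD_FAST_LOAD_FAST b,c → push 16,24. Stack: [16, 24]
BINARY_OP - → 16 - 24 = -8. Stack: [-8]
LOAD_FAST a → push 33. Stack: [-8, 33]
BINARY_OP - → -8 - 33 = -41. Stack: [-41]
STORE_FAST t → t=-41. Stack: []
LOAD_FAST c → push 24. Stack: [24]
LOAD_CONST → push 2. Stack: [24, 2]
BINARY_OP << → 24 << 2 = 96. Stack: [96]
STORE_FAST r → r=96. Stack: []
LOAD_FAST_LOAD_FAST b,b → push 16,16. Stack: [16, 16]
BINARY_OP + → 16 + 16 = 32. Stack: [32]
LOAD_CONST → push 1. Stack: [32, 1]
LOAD_FAST c → push 24. Stack: [32, 1, 24]
BINARY_OP * → 1 * 24 = 24. Stack: [32, 24]
BINARY_OP & → 32 & 24 = 0. Stack: [0]
STORE_FAST k → k=0. Stack: []
LOAD_FAST r → push 96. Stack: [96]
LOAD_CONST → push 11. Stack: [96, 11]
BINARY_OP + → 96 + 11 = 107. Stack: [107]
LOAD_FAST b → push 16. Stack: [107, 16]
BINARY_OP ^ → 107 ^ 16 = 123. Stack: [123]
STORE_FAST q → q=123. Stack: []
LOAD_FAST_LOAD_FAST q,q → push 123,123. Stack: [123, 123]
BINARY_OP * → 123 * 123 = 15129. Stack: [15129]
STORE_FAST n → n=15129. Stack: []
LOAD_CONST → push 1. Stack: [1]
LOAD_FAST t → push -41. Stack: [1, -41]
BINARY_OP - → 1 - -41 = 42. Stack: [42]
LOAD_FAST a → push 33. Stack: [42, 33]
BINARY_OP + → 42 + 33 = 75. Stack: [75]
STORE_FAST m → m=75. Stack: []
LOAD_FAST m → push 75. Stack: [75]
RETURN_VALUE → return 75.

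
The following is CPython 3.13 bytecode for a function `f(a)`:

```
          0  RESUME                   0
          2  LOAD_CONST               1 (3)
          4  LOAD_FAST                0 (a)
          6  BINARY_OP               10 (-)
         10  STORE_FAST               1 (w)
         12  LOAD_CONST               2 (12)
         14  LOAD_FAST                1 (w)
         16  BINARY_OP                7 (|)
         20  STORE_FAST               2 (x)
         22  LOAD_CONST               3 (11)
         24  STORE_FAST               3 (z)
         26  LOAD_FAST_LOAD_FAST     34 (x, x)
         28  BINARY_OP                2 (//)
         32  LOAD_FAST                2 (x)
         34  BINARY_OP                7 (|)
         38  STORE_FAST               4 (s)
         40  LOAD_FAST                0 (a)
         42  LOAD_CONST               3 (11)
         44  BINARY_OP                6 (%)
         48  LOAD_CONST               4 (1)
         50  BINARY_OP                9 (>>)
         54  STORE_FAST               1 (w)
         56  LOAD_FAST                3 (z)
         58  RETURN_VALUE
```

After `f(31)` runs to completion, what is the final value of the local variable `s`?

LOAD_CONST → push 3. Stack: [3]
LOAD_FAST a → push 31. Stack: [3, 31]
BINARY_OP - → 3 - 31 = -28. Stack: [-28]
STORE_FAST w → w=-28. Stack: []
LOAD_CONST → push 12. Stack: [12]
LOAD_FAST w → push -28. Stack: [12, -28]
BINARY_OP | → 12 | -28 = -20. Stack: [-20]
STORE_FAST x → x=-20. Stack: []
LOAD_CONST → push 11. Stack: [11]
STORE_FAST z → z=11. Stack: []
LOAD_FAST_LOAD_FAST x,x → push -20,-20. Stack: [-20, -20]
BINARY_OP // → -20 // -20 = 1. Stack: [1]
LOAD_FAST x → push -20. Stack: [1, -20]
BINARY_OP | → 1 | -20 = -19. Stack: [-19]
STORE_FAST s → s=-19. Stack: []
LOAD_FAST a → push 31. Stack: [31]
LOAD_CONST → push 11. Stack: [31, 11]
BINARY_OP % → 31 % 11 = 9. Stack: [9]
LOAD_CONST → push 1. Stack: [9, 1]
BINARY_OP >> → 9 >> 1 = 4. Stack: [4]
STORE_FAST w → w=4. Stack: []
LOAD_FAST z → push 11. Stack: [11]
RETURN_VALUE → return 11.

-19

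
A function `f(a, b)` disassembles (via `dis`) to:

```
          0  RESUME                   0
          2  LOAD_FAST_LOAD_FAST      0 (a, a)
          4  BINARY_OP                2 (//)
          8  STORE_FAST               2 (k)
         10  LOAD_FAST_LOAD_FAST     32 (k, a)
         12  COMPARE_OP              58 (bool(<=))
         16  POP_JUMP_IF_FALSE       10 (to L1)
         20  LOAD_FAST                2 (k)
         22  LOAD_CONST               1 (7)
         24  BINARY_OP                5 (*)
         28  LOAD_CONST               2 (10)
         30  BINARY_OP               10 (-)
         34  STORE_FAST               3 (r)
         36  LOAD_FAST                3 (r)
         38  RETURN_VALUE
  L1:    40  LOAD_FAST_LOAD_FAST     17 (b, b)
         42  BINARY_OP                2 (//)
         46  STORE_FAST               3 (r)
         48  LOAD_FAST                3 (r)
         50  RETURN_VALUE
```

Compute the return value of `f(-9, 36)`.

1

LOAD_FAST_LOAD_FAST a,a → push -9,-9. Stack: [-9, -9]
BINARY_OP // → -9 // -9 = 1. Stack: [1]
STORE_FAST k → k=1. Stack: []
LOAD_FAST_LOAD_FAST k,a → push 1,-9. Stack: [1, -9]
COMPARE_OP bool(<=) → 1 vs -9 = False. Stack: [False]
POP_JUMP_IF_FALSE → pop False; jump. Stack: []
LOAD_FAST_LOAD_FAST b,b → push 36,36. Stack: [36, 36]
BINARY_OP // → 36 // 36 = 1. Stack: [1]
STORE_FAST r → r=1. Stack: []
LOAD_FAST r → push 1. Stack: [1]
RETURN_VALUE → return 1.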